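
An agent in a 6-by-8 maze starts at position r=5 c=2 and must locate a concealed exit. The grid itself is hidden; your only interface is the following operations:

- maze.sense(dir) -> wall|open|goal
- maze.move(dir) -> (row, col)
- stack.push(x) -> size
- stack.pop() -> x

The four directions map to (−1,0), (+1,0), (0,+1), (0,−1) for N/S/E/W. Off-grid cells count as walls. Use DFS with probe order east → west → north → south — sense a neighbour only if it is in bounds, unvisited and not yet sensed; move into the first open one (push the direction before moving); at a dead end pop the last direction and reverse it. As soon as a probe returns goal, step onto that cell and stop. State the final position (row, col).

I use sense on dir: east, yielding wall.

I call sense on dir: west, which returns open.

I call push on x: west, → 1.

I run move on dir: west, and get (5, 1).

I run sense on dir: west, and observe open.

Then push on x: west, and see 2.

I use move on dir: west, — result: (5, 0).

Calling sense on dir: north, — result: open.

I call push on x: north, and get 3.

Next I call move on dir: north, — result: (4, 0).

Using sense on dir: east, and get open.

Invoking push on x: east, — result: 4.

Next I call move on dir: east, giving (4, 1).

I call sense on dir: east, and get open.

Next I call push on x: east, and get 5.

Next I call move on dir: east, — result: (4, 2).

Next I call sense on dir: east, yielding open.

Next I call push on x: east, giving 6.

I try move on dir: east, giving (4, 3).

I invoke sense on dir: east, — result: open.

Using push on x: east, yielding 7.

I try move on dir: east, and see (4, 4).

Invoking sense on dir: east, and get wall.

I use sense on dir: north, — result: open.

Then push on x: north, giving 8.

Using move on dir: north, → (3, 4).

Next I call sense on dir: east, which returns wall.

Now I run sense on dir: west, yielding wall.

I invoke sense on dir: north, and see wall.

Invoking pop, giving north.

Then move on dir: south, — result: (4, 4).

Now I run sense on dir: south, and get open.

Next I call push on x: south, — result: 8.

I use move on dir: south, — result: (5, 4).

I call sense on dir: east, → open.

I use push on x: east, and see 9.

Invoking move on dir: east, giving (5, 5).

I try sense on dir: east, giving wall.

Invoking pop, giving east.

I invoke move on dir: west, and see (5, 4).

I use pop, → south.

I try move on dir: north, and see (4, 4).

Using pop(), which returns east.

Then move on dir: west, yielding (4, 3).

Then pop, and see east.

I use move on dir: west, — result: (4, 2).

Now I run sense on dir: north, giving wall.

Next I call pop, which returns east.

I try move on dir: west, : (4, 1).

I call sense on dir: north, → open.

Next I call push on x: north, and see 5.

Next I call move on dir: north, — result: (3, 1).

I call sense on dir: west, yielding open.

I run push on x: west, : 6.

I run move on dir: west, and observe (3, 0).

Now I run sense on dir: north, and see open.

I invoke push on x: north, : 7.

Next I call move on dir: north, : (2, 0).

I use sense on dir: east, and get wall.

Then sense on dir: north, → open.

Next I call push on x: north, yielding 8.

Using move on dir: north, and get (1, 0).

Then sense on dir: east, and get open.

I invoke push on x: east, and see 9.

I invoke move on dir: east, and see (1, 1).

I run sense on dir: east, → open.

I invoke push on x: east, and see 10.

Next I call move on dir: east, giving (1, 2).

I call sense on dir: east, → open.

Using push on x: east, and get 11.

I use move on dir: east, and observe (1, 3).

Using sense on dir: east, yielding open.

Invoking push on x: east, → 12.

I use move on dir: east, giving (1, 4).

I try sense on dir: east, — result: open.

I call push on x: east, → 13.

I invoke move on dir: east, and see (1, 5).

I run sense on dir: east, yielding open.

Next I call push on x: east, — result: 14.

I call move on dir: east, and see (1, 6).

I call sense on dir: east, yielding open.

Next I call push on x: east, — result: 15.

I call move on dir: east, — result: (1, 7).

I invoke sense on dir: north, and observe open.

I use push on x: north, → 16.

I call move on dir: north, and see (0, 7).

I try sense on dir: west, yielding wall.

Calling pop(), and observe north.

I call move on dir: south, and see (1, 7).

I use sense on dir: south, — result: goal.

I call move on dir: south, and observe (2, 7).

Answer: (2, 7)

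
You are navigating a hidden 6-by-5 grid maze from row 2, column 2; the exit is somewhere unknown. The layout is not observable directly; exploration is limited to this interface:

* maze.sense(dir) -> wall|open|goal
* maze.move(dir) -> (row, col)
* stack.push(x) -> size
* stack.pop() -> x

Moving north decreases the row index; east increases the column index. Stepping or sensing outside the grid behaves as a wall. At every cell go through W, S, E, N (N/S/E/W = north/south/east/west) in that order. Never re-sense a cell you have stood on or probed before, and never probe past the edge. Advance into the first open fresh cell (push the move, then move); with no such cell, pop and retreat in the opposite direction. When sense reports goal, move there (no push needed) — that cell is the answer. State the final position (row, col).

[in] maze.sense west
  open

[in] stack.push west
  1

[in] maze.move west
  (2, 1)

[in] maze.sense west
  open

[in] stack.push west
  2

[in] maze.move west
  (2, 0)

[in] maze.sense south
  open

[in] stack.push south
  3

[in] maze.move south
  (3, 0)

[in] maze.sense south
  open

[in] stack.push south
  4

[in] maze.move south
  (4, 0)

[in] maze.sense south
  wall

[in] maze.sense east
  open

[in] stack.push east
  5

[in] maze.move east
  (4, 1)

[in] maze.sense south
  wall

[in] maze.sense east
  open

[in] stack.push east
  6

[in] maze.move east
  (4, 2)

[in] maze.sense south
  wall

[in] maze.sense east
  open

[in] stack.push east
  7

[in] maze.move east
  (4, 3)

[in] maze.sense south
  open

[in] stack.push south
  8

[in] maze.move south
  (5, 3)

[in] maze.sense east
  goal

[in] maze.move east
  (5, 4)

Answer: (5, 4)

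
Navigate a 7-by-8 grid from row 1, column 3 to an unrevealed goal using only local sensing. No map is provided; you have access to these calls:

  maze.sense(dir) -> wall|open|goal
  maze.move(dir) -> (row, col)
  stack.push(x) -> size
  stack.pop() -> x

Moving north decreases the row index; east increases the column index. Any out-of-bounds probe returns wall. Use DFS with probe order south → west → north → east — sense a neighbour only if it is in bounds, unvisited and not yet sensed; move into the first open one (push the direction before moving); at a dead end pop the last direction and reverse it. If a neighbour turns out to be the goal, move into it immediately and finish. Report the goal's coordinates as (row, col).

Action: maze.sense[south]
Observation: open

Action: stack.push[south]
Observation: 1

Action: maze.move[south]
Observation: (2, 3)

Action: maze.sense[south]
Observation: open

Action: stack.push[south]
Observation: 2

Action: maze.move[south]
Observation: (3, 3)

Action: maze.sense[south]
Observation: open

Action: stack.push[south]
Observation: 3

Action: maze.move[south]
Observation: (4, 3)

Action: maze.sense[south]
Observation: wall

Action: maze.sense[west]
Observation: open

Action: stack.push[west]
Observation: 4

Action: maze.move[west]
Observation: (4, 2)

Action: maze.sense[south]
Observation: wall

Action: maze.sense[west]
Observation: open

Action: stack.push[west]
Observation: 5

Action: maze.move[west]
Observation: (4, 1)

Action: maze.sense[south]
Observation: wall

Action: maze.sense[west]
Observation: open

Action: stack.push[west]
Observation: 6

Action: maze.move[west]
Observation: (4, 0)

Action: maze.sense[south]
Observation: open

Action: stack.push[south]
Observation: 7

Action: maze.move[south]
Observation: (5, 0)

Action: maze.sense[south]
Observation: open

Action: stack.push[south]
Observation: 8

Action: maze.move[south]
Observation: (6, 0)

Action: maze.sense[east]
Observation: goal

Action: maze.move[east]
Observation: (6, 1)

Answer: (6, 1)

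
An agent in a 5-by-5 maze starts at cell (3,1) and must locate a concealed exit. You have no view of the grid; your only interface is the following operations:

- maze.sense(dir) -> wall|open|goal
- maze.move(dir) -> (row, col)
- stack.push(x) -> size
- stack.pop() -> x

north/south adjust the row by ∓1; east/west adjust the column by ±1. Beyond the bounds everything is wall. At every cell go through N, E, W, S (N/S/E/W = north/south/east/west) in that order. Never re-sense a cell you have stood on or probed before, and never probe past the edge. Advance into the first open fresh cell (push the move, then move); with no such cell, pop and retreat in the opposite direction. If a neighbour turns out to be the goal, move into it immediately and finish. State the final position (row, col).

·→ sense(north)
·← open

·→ push(north)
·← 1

·→ move(north)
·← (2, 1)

·→ sense(north)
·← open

·→ push(north)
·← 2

·→ move(north)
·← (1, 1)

·→ sense(north)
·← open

·→ push(north)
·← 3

·→ move(north)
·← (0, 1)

·→ sense(east)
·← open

·→ push(east)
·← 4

·→ move(east)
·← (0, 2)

·→ sense(east)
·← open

·→ push(east)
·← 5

·→ move(east)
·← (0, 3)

·→ sense(east)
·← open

·→ push(east)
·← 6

·→ move(east)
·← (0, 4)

·→ sense(south)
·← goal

·→ move(south)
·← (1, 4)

Answer: (1, 4)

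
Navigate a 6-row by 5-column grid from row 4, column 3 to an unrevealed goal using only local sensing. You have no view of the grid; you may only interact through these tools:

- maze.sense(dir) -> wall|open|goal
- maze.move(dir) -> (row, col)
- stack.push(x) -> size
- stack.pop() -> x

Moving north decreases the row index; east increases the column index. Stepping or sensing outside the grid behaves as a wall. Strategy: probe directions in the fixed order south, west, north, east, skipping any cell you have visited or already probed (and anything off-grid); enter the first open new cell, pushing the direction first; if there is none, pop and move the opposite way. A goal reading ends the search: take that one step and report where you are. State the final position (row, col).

% maze.sense(south) == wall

% maze.sense(west) == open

% stack.push(west) == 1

% maze.move(west) == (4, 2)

% maze.sense(south) == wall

% maze.sense(west) == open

% stack.push(west) == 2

% maze.move(west) == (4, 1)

% maze.sense(south) == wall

% maze.sense(west) == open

% stack.push(west) == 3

% maze.move(west) == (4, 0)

% maze.sense(south) == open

% stack.push(south) == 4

% maze.move(south) == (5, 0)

% stack.pop() == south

% maze.move(north) == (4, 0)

% maze.sense(north) == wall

% stack.pop() == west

% maze.move(east) == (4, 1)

% maze.sense(north) == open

% stack.push(north) == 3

% maze.move(north) == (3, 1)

% maze.sense(north) == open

% stack.push(north) == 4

% maze.move(north) == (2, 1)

% maze.sense(west) == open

% stack.push(west) == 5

% maze.move(west) == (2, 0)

% maze.sense(north) == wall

% stack.pop() == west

% maze.move(east) == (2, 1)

% maze.sense(north) == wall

% maze.sense(east) == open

% stack.push(east) == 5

% maze.move(east) == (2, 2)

% maze.sense(south) == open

% stack.push(south) == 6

% maze.move(south) == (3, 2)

% maze.sense(east) == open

% stack.push(east) == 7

% maze.move(east) == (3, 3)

% maze.sense(north) == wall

% maze.sense(east) == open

% stack.push(east) == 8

% maze.move(east) == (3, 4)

% maze.sense(south) == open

% stack.push(south) == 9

% maze.move(south) == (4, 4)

% maze.sense(south) == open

% stack.push(south) == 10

% maze.move(south) == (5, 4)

% stack.pop() == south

% maze.move(north) == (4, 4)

% stack.pop() == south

% maze.move(north) == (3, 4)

% maze.sense(north) == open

% stack.push(north) == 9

% maze.move(north) == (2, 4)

% maze.sense(north) == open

% stack.push(north) == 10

% maze.move(north) == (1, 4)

% maze.sense(west) == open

% stack.push(west) == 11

% maze.move(west) == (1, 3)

% maze.sense(west) == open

% stack.push(west) == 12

% maze.move(west) == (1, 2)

% maze.sense(north) == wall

% stack.pop() == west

% maze.move(east) == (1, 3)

% maze.sense(north) == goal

% maze.move(north) == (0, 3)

Answer: (0, 3)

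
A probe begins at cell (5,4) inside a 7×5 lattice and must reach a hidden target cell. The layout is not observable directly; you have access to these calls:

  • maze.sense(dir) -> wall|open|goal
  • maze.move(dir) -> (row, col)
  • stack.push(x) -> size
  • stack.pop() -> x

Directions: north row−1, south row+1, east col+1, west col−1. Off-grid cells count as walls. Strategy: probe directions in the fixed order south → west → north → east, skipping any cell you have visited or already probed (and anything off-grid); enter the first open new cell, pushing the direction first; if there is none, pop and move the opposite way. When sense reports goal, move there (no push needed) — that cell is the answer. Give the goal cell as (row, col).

;; maze.sense(dir='south') == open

;; stack.push(x='south') == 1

;; maze.move(dir='south') == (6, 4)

;; maze.sense(dir='west') == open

;; stack.push(x='west') == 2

;; maze.move(dir='west') == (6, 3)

;; maze.sense(dir='west') == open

;; stack.push(x='west') == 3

;; maze.move(dir='west') == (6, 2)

;; maze.sense(dir='west') == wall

;; maze.sense(dir='north') == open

;; stack.push(x='north') == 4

;; maze.move(dir='north') == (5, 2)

;; maze.sense(dir='west') == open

;; stack.push(x='west') == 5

;; maze.move(dir='west') == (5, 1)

;; maze.sense(dir='west') == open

;; stack.push(x='west') == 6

;; maze.move(dir='west') == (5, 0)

;; maze.sense(dir='south') == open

;; stack.push(x='south') == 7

;; maze.move(dir='south') == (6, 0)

;; stack.pop() == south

;; maze.move(dir='north') == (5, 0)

;; maze.sense(dir='north') == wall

;; stack.pop() == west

;; maze.move(dir='east') == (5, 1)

;; maze.sense(dir='north') == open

;; stack.push(x='north') == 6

;; maze.move(dir='north') == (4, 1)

;; maze.sense(dir='north') == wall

;; maze.sense(dir='east') == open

;; stack.push(x='east') == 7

;; maze.move(dir='east') == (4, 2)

;; maze.sense(dir='north') == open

;; stack.push(x='north') == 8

;; maze.move(dir='north') == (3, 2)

;; maze.sense(dir='north') == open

;; stack.push(x='north') == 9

;; maze.move(dir='north') == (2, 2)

;; maze.sense(dir='west') == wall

;; maze.sense(dir='north') == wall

;; maze.sense(dir='east') == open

;; stack.push(x='east') == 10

;; maze.move(dir='east') == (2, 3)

;; maze.sense(dir='south') == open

;; stack.push(x='south') == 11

;; maze.move(dir='south') == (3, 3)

;; maze.sense(dir='south') == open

;; stack.push(x='south') == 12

;; maze.move(dir='south') == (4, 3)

;; maze.sense(dir='south') == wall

;; maze.sense(dir='east') == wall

;; stack.pop() == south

;; maze.move(dir='north') == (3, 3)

;; maze.sense(dir='east') == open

;; stack.push(x='east') == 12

;; maze.move(dir='east') == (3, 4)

;; maze.sense(dir='north') == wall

;; stack.pop() == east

;; maze.move(dir='west') == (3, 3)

;; stack.pop() == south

;; maze.move(dir='north') == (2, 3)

;; maze.sense(dir='north') == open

;; stack.push(x='north') == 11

;; maze.move(dir='north') == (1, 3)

;; maze.sense(dir='north') == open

;; stack.push(x='north') == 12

;; maze.move(dir='north') == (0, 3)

;; maze.sense(dir='west') == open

;; stack.push(x='west') == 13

;; maze.move(dir='west') == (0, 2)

;; maze.sense(dir='west') == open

;; stack.push(x='west') == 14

;; maze.move(dir='west') == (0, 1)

;; maze.sense(dir='south') == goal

;; maze.move(dir='south') == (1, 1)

Answer: (1, 1)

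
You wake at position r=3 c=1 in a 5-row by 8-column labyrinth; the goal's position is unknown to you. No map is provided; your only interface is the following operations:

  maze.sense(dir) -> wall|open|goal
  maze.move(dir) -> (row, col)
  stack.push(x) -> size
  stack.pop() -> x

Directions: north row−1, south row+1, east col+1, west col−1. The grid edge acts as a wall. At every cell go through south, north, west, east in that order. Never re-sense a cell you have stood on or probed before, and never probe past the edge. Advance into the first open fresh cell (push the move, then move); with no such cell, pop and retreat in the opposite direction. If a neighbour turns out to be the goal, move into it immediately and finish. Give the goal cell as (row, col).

-- 1. maze.sense(dir='south') ~> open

-- 2. stack.push(x='south') ~> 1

-- 3. maze.move(dir='south') ~> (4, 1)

-- 4. maze.sense(dir='west') ~> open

-- 5. stack.push(x='west') ~> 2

-- 6. maze.move(dir='west') ~> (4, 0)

-- 7. maze.sense(dir='north') ~> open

-- 8. stack.push(x='north') ~> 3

-- 9. maze.move(dir='north') ~> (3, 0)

-- 10. maze.sense(dir='north') ~> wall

-- 11. stack.pop() ~> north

-- 12. maze.move(dir='south') ~> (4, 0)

-- 13. stack.pop() ~> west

-- 14. maze.move(dir='east') ~> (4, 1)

-- 15. maze.sense(dir='east') ~> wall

-- 16. stack.pop() ~> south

-- 17. maze.move(dir='north') ~> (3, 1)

-- 18. maze.sense(dir='north') ~> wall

-- 19. maze.sense(dir='east') ~> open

-- 20. stack.push(x='east') ~> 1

-- 21. maze.move(dir='east') ~> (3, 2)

-- 22. maze.sense(dir='north') ~> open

-- 23. stack.push(x='north') ~> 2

-- 24. maze.move(dir='north') ~> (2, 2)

-- 25. maze.sense(dir='north') ~> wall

-- 26. maze.sense(dir='east') ~> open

-- 27. stack.push(x='east') ~> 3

-- 28. maze.move(dir='east') ~> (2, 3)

-- 29. maze.sense(dir='south') ~> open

-- 30. stack.push(x='south') ~> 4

-- 31. maze.move(dir='south') ~> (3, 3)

-- 32. maze.sense(dir='south') ~> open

-- 33. stack.push(x='south') ~> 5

-- 34. maze.move(dir='south') ~> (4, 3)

-- 35. maze.sense(dir='east') ~> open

-- 36. stack.push(x='east') ~> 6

-- 37. maze.move(dir='east') ~> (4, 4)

-- 38. maze.sense(dir='north') ~> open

-- 39. stack.push(x='north') ~> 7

-- 40. maze.move(dir='north') ~> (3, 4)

-- 41. maze.sense(dir='north') ~> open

-- 42. stack.push(x='north') ~> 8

-- 43. maze.move(dir='north') ~> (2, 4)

-- 44. maze.sense(dir='north') ~> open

-- 45. stack.push(x='north') ~> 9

-- 46. maze.move(dir='north') ~> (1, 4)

-- 47. maze.sense(dir='north') ~> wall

-- 48. maze.sense(dir='west') ~> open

-- 49. stack.push(x='west') ~> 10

-- 50. maze.move(dir='west') ~> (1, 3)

-- 51. maze.sense(dir='north') ~> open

-- 52. stack.push(x='north') ~> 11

-- 53. maze.move(dir='north') ~> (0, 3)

-- 54. maze.sense(dir='west') ~> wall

-- 55. stack.pop() ~> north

-- 56. maze.move(dir='south') ~> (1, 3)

-- 57. stack.pop() ~> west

-- 58. maze.move(dir='east') ~> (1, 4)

-- 59. maze.sense(dir='east') ~> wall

-- 60. stack.pop() ~> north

-- 61. maze.move(dir='south') ~> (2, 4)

-- 62. maze.sense(dir='east') ~> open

-- 63. stack.push(x='east') ~> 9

-- 64. maze.move(dir='east') ~> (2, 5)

-- 65. maze.sense(dir='south') ~> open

-- 66. stack.push(x='south') ~> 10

-- 67. maze.move(dir='south') ~> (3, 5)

-- 68. maze.sense(dir='south') ~> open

-- 69. stack.push(x='south') ~> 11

-- 70. maze.move(dir='south') ~> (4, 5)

-- 71. maze.sense(dir='east') ~> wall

-- 72. stack.pop() ~> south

-- 73. maze.move(dir='north') ~> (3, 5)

-- 74. maze.sense(dir='east') ~> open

-- 75. stack.push(x='east') ~> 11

-- 76. maze.move(dir='east') ~> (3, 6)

-- 77. maze.sense(dir='north') ~> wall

-- 78. maze.sense(dir='east') ~> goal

-- 79. maze.move(dir='east') ~> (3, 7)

Answer: (3, 7)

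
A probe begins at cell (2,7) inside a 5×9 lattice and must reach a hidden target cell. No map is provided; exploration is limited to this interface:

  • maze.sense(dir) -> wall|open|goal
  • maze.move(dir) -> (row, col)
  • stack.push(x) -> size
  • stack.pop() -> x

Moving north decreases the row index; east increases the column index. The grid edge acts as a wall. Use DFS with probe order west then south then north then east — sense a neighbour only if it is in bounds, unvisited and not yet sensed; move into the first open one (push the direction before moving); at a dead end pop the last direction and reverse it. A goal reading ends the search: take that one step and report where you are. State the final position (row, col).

Step: maze.sense[west]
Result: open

Step: stack.push[west]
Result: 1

Step: maze.move[west]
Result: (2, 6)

Step: maze.sense[west]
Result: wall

Step: maze.sense[south]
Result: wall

Step: maze.sense[north]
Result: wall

Step: stack.pop[]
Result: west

Step: maze.move[east]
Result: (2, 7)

Step: maze.sense[south]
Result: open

Step: stack.push[south]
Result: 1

Step: maze.move[south]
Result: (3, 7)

Step: maze.sense[south]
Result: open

Step: stack.push[south]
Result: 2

Step: maze.move[south]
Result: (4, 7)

Step: maze.sense[west]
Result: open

Step: stack.push[west]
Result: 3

Step: maze.move[west]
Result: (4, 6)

Step: maze.sense[west]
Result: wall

Step: stack.pop[]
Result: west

Step: maze.move[east]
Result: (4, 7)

Step: maze.sense[east]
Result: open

Step: stack.push[east]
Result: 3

Step: maze.move[east]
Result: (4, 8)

Step: maze.sense[north]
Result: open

Step: stack.push[north]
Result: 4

Step: maze.move[north]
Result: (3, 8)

Step: maze.sense[north]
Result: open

Step: stack.push[north]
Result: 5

Step: maze.move[north]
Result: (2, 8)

Step: maze.sense[north]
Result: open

Step: stack.push[north]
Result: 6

Step: maze.move[north]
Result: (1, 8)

Step: maze.sense[west]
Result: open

Step: stack.push[west]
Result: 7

Step: maze.move[west]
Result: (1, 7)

Step: maze.sense[north]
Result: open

Step: stack.push[north]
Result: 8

Step: maze.move[north]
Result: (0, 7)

Step: maze.sense[west]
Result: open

Step: stack.push[west]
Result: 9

Step: maze.move[west]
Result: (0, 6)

Step: maze.sense[west]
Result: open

Step: stack.push[west]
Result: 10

Step: maze.move[west]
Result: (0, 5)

Step: maze.sense[west]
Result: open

Step: stack.push[west]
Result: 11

Step: maze.move[west]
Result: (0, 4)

Step: maze.sense[west]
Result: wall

Step: maze.sense[south]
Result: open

Step: stack.push[south]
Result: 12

Step: maze.move[south]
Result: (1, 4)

Step: maze.sense[west]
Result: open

Step: stack.push[west]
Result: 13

Step: maze.move[west]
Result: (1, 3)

Step: maze.sense[west]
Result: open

Step: stack.push[west]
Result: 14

Step: maze.move[west]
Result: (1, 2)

Step: maze.sense[west]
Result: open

Step: stack.push[west]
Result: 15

Step: maze.move[west]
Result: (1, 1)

Step: maze.sense[west]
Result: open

Step: stack.push[west]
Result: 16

Step: maze.move[west]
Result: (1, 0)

Step: maze.sense[south]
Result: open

Step: stack.push[south]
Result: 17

Step: maze.move[south]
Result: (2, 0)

Step: maze.sense[south]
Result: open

Step: stack.push[south]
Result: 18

Step: maze.move[south]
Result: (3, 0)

Step: maze.sense[south]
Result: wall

Step: maze.sense[east]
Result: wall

Step: stack.pop[]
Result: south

Step: maze.move[north]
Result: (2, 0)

Step: maze.sense[east]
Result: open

Step: stack.push[east]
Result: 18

Step: maze.move[east]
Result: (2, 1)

Step: maze.sense[east]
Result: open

Step: stack.push[east]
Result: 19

Step: maze.move[east]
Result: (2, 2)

Step: maze.sense[south]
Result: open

Step: stack.push[south]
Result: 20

Step: maze.move[south]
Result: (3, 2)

Step: maze.sense[south]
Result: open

Step: stack.push[south]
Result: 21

Step: maze.move[south]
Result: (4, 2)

Step: maze.sense[west]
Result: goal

Step: maze.move[west]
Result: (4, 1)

Answer: (4, 1)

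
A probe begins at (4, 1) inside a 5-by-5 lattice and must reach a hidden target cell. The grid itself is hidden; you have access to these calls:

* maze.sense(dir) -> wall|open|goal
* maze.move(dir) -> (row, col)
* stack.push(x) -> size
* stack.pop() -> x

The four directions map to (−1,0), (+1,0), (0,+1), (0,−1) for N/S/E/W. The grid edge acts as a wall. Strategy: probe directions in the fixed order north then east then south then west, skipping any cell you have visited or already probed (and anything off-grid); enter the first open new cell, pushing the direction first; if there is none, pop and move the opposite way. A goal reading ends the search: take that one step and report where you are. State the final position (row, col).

-- 1. maze.sense(dir: north) == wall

-- 2. maze.sense(dir: east) == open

-- 3. stack.push(x: east) == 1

-- 4. maze.move(dir: east) == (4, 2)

-- 5. maze.sense(dir: north) == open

-- 6. stack.push(x: north) == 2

-- 7. maze.move(dir: north) == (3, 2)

-- 8. maze.sense(dir: north) == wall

-- 9. maze.sense(dir: east) == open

-- 10. stack.push(x: east) == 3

-- 11. maze.move(dir: east) == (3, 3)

-- 12. maze.sense(dir: north) == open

-- 13. stack.push(x: north) == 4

-- 14. maze.move(dir: north) == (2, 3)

-- 15. maze.sense(dir: north) == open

-- 16. stack.push(x: north) == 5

-- 17. maze.move(dir: north) == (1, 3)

-- 18. maze.sense(dir: north) == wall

-- 19. maze.sense(dir: east) == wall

-- 20. maze.sense(dir: west) == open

-- 21. stack.push(x: west) == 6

-- 22. maze.move(dir: west) == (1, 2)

-- 23. maze.sense(dir: north) == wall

-- 24. maze.sense(dir: west) == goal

-- 25. maze.move(dir: west) == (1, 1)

Answer: (1, 1)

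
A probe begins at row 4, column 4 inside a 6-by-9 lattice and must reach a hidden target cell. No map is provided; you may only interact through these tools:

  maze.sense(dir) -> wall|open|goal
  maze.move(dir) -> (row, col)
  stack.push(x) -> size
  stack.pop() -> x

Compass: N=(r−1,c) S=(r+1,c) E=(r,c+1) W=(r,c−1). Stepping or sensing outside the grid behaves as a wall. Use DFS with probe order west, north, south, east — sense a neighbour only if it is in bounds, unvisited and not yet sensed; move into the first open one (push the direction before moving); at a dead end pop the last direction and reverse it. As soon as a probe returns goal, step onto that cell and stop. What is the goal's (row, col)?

Do: maze.sense[dir: west]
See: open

Do: stack.push[x: west]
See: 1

Do: maze.move[dir: west]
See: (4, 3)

Do: maze.sense[dir: west]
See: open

Do: stack.push[x: west]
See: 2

Do: maze.move[dir: west]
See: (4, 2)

Do: maze.sense[dir: west]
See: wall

Do: maze.sense[dir: north]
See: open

Do: stack.push[x: north]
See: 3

Do: maze.move[dir: north]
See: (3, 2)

Do: maze.sense[dir: west]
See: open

Do: stack.push[x: west]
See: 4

Do: maze.move[dir: west]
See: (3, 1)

Do: maze.sense[dir: west]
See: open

Do: stack.push[x: west]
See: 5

Do: maze.move[dir: west]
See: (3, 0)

Do: maze.sense[dir: north]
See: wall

Do: maze.sense[dir: south]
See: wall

Do: stack.pop[]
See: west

Do: maze.move[dir: east]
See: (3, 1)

Do: maze.sense[dir: north]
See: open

Do: stack.push[x: north]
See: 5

Do: maze.move[dir: north]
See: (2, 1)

Do: maze.sense[dir: north]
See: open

Do: stack.push[x: north]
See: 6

Do: maze.move[dir: north]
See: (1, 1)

Do: maze.sense[dir: west]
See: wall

Do: maze.sense[dir: north]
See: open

Do: stack.push[x: north]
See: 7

Do: maze.move[dir: north]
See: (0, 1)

Do: maze.sense[dir: west]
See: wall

Do: maze.sense[dir: east]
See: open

Do: stack.push[x: east]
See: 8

Do: maze.move[dir: east]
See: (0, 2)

Do: maze.sense[dir: south]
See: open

Do: stack.push[x: south]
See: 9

Do: maze.move[dir: south]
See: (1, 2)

Do: maze.sense[dir: south]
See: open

Do: stack.push[x: south]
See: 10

Do: maze.move[dir: south]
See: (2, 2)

Do: maze.sense[dir: east]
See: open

Do: stack.push[x: east]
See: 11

Do: maze.move[dir: east]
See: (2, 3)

Do: maze.sense[dir: north]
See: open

Do: stack.push[x: north]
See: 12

Do: maze.move[dir: north]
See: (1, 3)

Do: maze.sense[dir: north]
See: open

Do: stack.push[x: north]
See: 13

Do: maze.move[dir: north]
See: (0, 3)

Do: maze.sense[dir: east]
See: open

Do: stack.push[x: east]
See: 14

Do: maze.move[dir: east]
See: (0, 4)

Do: maze.sense[dir: south]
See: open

Do: stack.push[x: south]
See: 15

Do: maze.move[dir: south]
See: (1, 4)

Do: maze.sense[dir: south]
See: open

Do: stack.push[x: south]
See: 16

Do: maze.move[dir: south]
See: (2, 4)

Do: maze.sense[dir: south]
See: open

Do: stack.push[x: south]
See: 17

Do: maze.move[dir: south]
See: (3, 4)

Do: maze.sense[dir: west]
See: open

Do: stack.push[x: west]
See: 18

Do: maze.move[dir: west]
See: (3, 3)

Do: stack.pop[]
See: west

Do: maze.move[dir: east]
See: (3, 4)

Do: maze.sense[dir: east]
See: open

Do: stack.push[x: east]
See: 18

Do: maze.move[dir: east]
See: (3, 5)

Do: maze.sense[dir: north]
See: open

Do: stack.push[x: north]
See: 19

Do: maze.move[dir: north]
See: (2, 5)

Do: maze.sense[dir: north]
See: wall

Do: maze.sense[dir: east]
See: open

Do: stack.push[x: east]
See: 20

Do: maze.move[dir: east]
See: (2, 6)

Do: maze.sense[dir: north]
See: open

Do: stack.push[x: north]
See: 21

Do: maze.move[dir: north]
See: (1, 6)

Do: maze.sense[dir: north]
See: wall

Do: maze.sense[dir: east]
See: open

Do: stack.push[x: east]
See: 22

Do: maze.move[dir: east]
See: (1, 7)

Do: maze.sense[dir: north]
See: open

Do: stack.push[x: north]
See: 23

Do: maze.move[dir: north]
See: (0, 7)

Do: maze.sense[dir: east]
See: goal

Do: maze.move[dir: east]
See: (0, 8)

Answer: (0, 8)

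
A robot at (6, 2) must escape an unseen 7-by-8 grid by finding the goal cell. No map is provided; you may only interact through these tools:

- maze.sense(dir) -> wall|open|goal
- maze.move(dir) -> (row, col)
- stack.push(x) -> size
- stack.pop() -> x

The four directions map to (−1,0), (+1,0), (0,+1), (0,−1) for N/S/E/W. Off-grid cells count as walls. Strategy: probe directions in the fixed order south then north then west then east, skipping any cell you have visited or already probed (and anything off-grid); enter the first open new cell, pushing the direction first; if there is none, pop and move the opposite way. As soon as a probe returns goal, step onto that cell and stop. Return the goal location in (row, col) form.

! 1. maze.sense(dir='north') => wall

! 2. maze.sense(dir='west') => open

! 3. stack.push(x='west') => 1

! 4. maze.move(dir='west') => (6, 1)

! 5. maze.sense(dir='north') => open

! 6. stack.push(x='north') => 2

! 7. maze.move(dir='north') => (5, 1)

! 8. maze.sense(dir='north') => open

! 9. stack.push(x='north') => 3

! 10. maze.move(dir='north') => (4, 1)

! 11. maze.sense(dir='north') => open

! 12. stack.push(x='north') => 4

! 13. maze.move(dir='north') => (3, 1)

! 14. maze.sense(dir='north') => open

! 15. stack.push(x='north') => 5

! 16. maze.move(dir='north') => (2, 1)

! 17. maze.sense(dir='north') => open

! 18. stack.push(x='north') => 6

! 19. maze.move(dir='north') => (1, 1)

! 20. maze.sense(dir='north') => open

! 21. stack.push(x='north') => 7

! 22. maze.move(dir='north') => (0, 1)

! 23. maze.sense(dir='west') => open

! 24. stack.push(x='west') => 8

! 25. maze.move(dir='west') => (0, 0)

! 26. maze.sense(dir='south') => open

! 27. stack.push(x='south') => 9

! 28. maze.move(dir='south') => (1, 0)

! 29. maze.sense(dir='south') => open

! 30. stack.push(x='south') => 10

! 31. maze.move(dir='south') => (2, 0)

! 32. maze.sense(dir='south') => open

! 33. stack.push(x='south') => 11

! 34. maze.move(dir='south') => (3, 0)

! 35. maze.sense(dir='south') => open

! 36. stack.push(x='south') => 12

! 37. maze.move(dir='south') => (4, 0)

! 38. maze.sense(dir='south') => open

! 39. stack.push(x='south') => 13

! 40. maze.move(dir='south') => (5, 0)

! 41. maze.sense(dir='south') => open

! 42. stack.push(x='south') => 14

! 43. maze.move(dir='south') => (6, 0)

! 44. stack.pop() => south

! 45. maze.move(dir='north') => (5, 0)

! 46. stack.pop() => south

! 47. maze.move(dir='north') => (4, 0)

! 48. stack.pop() => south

! 49. maze.move(dir='north') => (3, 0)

! 50. stack.pop() => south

! 51. maze.move(dir='north') => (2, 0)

! 52. stack.pop() => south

! 53. maze.move(dir='north') => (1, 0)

! 54. stack.pop() => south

! 55. maze.move(dir='north') => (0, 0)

! 56. stack.pop() => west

! 57. maze.move(dir='east') => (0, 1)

! 58. maze.sense(dir='east') => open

! 59. stack.push(x='east') => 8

! 60. maze.move(dir='east') => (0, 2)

! 61. maze.sense(dir='south') => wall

! 62. maze.sense(dir='east') => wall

! 63. stack.pop() => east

! 64. maze.move(dir='west') => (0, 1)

! 65. stack.pop() => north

! 66. maze.move(dir='south') => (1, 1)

! 67. stack.pop() => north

! 68. maze.move(dir='south') => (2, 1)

! 69. maze.sense(dir='east') => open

! 70. stack.push(x='east') => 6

! 71. maze.move(dir='east') => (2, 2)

! 72. maze.sense(dir='south') => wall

! 73. maze.sense(dir='east') => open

! 74. stack.push(x='east') => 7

! 75. maze.move(dir='east') => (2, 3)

! 76. maze.sense(dir='south') => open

! 77. stack.push(x='south') => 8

! 78. maze.move(dir='south') => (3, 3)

! 79. maze.sense(dir='south') => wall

! 80. maze.sense(dir='east') => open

! 81. stack.push(x='east') => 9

! 82. maze.move(dir='east') => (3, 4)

! 83. maze.sense(dir='south') => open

! 84. stack.push(x='south') => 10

! 85. maze.move(dir='south') => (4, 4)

! 86. maze.sense(dir='south') => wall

! 87. maze.sense(dir='east') => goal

! 88. maze.move(dir='east') => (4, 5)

Answer: (4, 5)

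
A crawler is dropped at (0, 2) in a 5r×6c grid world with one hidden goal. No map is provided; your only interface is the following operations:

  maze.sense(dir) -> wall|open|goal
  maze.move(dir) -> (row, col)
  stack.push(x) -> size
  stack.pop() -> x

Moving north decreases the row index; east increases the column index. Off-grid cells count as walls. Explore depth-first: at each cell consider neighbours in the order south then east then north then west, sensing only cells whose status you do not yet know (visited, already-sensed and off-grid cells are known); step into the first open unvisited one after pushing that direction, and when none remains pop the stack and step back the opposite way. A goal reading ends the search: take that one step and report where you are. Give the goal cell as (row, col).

[in] maze.sense dir→south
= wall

[in] maze.sense dir→east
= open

[in] stack.push x→east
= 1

[in] maze.move dir→east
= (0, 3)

[in] maze.sense dir→south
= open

[in] stack.push x→south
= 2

[in] maze.move dir→south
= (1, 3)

[in] maze.sense dir→south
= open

[in] stack.push x→south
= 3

[in] maze.move dir→south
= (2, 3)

[in] maze.sense dir→south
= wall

[in] maze.sense dir→east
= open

[in] stack.push x→east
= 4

[in] maze.move dir→east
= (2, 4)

[in] maze.sense dir→south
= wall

[in] maze.sense dir→east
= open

[in] stack.push x→east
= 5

[in] maze.move dir→east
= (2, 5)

[in] maze.sense dir→south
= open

[in] stack.push x→south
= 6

[in] maze.move dir→south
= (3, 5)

[in] maze.sense dir→south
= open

[in] stack.push x→south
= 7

[in] maze.move dir→south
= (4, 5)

[in] maze.sense dir→west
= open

[in] stack.push x→west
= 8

[in] maze.move dir→west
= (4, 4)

[in] maze.sense dir→west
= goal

[in] maze.move dir→west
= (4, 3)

Answer: (4, 3)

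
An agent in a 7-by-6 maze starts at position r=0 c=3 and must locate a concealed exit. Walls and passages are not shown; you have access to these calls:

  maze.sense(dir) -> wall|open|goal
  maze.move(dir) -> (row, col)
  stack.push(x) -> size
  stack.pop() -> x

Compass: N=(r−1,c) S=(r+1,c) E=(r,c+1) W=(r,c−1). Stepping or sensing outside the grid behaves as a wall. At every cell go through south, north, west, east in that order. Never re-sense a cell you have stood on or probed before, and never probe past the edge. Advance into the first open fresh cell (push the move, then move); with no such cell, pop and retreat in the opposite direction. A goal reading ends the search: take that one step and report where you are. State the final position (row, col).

Now I run sense(dir=south), and observe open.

I use push(x=south), which returns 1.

I use move(dir=south), and see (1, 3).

I use sense(dir=south), : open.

I call push(x=south), — result: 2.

Calling move(dir=south), giving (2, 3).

I run sense(dir=south), yielding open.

Using push(x=south), : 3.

I try move(dir=south), yielding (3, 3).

Using sense(dir=south), and observe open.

I use push(x=south), and get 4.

Invoking move(dir=south), and get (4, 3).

I invoke sense(dir=south), → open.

Next I call push(x=south), → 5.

Now I run move(dir=south), yielding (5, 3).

Using sense(dir=south), → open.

I use push(x=south), and see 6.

I call move(dir=south), and observe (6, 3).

I call sense(dir=west), → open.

I try push(x=west), giving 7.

Calling move(dir=west), giving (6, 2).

I try sense(dir=north), which returns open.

Now I run push(x=north), yielding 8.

Now I run move(dir=north), and observe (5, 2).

Then sense(dir=north), : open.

I invoke push(x=north), which returns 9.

Using move(dir=north), and see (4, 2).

Next I call sense(dir=north), and observe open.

Using push(x=north), and see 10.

Now I run move(dir=north), : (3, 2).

I use sense(dir=north), : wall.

Using sense(dir=west), giving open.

I try push(x=west), : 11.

I call move(dir=west), giving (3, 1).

Invoking sense(dir=south), — result: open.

Invoking push(x=south), yielding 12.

I try move(dir=south), and observe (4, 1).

Using sense(dir=south), → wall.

I use sense(dir=west), — result: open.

I run push(x=west), — result: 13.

Using move(dir=west), and see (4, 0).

Then sense(dir=south), and see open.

I use push(x=south), and see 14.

I try move(dir=south), — result: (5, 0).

Next I call sense(dir=south), giving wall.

I run pop(), yielding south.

I try move(dir=north), — result: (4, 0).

Invoking sense(dir=north), and see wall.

Then pop(), and get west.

I run move(dir=east), → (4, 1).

I try pop, giving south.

Then move(dir=north), and see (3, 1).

I use sense(dir=north), giving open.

I try push(x=north), : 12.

I call move(dir=north), and observe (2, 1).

I try sense(dir=north), yielding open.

I use push(x=north), which returns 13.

Using move(dir=north), and get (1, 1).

I call sense(dir=north), and see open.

I invoke push(x=north), which returns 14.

Next I call move(dir=north), and observe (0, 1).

Then sense(dir=west), and observe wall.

Next I call sense(dir=east), yielding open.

I run push(x=east), : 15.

Using move(dir=east), → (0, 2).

Then sense(dir=south), yielding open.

Invoking push(x=south), yielding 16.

Next I call move(dir=south), and see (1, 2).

Calling pop(), → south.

I invoke move(dir=north), : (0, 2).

Next I call pop(), and get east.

I call move(dir=west), → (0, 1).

I run pop(), and get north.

I call move(dir=south), and get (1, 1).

Then sense(dir=west), — result: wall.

Then pop(), which returns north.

I invoke move(dir=south), and see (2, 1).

Using sense(dir=west), → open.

Now I run push(x=west), and get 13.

Calling move(dir=west), and observe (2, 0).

Then pop, → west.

I run move(dir=east), giving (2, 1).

I use pop(), yielding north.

Using move(dir=south), giving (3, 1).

Then pop(), and see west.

I use move(dir=east), giving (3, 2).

Invoking pop(), → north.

I invoke move(dir=south), — result: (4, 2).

Calling pop(), and observe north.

Now I run move(dir=south), giving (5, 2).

I use pop, and see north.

Then move(dir=south), giving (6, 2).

Next I call sense(dir=west), which returns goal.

Calling move(dir=west), yielding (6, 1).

Answer: (6, 1)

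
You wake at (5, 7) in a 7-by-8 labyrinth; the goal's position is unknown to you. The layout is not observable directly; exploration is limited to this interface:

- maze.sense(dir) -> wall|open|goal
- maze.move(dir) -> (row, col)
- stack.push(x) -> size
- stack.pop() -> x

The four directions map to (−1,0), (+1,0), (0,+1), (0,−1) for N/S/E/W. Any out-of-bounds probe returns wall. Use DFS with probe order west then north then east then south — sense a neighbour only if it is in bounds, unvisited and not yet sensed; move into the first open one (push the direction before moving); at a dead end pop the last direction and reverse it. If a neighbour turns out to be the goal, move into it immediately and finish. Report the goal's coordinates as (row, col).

% sense dir=west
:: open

% push x=west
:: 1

% move dir=west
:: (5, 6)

% sense dir=west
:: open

% push x=west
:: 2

% move dir=west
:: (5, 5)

% sense dir=west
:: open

% push x=west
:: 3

% move dir=west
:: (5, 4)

% sense dir=west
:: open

% push x=west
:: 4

% move dir=west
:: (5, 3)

% sense dir=west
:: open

% push x=west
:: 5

% move dir=west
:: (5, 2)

% sense dir=west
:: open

% push x=west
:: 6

% move dir=west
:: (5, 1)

% sense dir=west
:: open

% push x=west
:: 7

% move dir=west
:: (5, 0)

% sense dir=north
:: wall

% sense dir=south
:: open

% push x=south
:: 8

% move dir=south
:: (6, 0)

% sense dir=east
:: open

% push x=east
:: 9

% move dir=east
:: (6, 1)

% sense dir=east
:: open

% push x=east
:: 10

% move dir=east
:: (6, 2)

% sense dir=east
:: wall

% pop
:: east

% move dir=west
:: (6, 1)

% pop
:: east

% move dir=west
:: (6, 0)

% pop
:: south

% move dir=north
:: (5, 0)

% pop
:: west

% move dir=east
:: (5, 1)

% sense dir=north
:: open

% push x=north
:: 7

% move dir=north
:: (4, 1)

% sense dir=north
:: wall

% sense dir=east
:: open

% push x=east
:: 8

% move dir=east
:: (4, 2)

% sense dir=north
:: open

% push x=north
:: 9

% move dir=north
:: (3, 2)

% sense dir=north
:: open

% push x=north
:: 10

% move dir=north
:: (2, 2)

% sense dir=west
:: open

% push x=west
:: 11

% move dir=west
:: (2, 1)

% sense dir=west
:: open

% push x=west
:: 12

% move dir=west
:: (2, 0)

% sense dir=north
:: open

% push x=north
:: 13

% move dir=north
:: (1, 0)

% sense dir=north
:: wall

% sense dir=east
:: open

% push x=east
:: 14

% move dir=east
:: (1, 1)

% sense dir=north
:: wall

% sense dir=east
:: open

% push x=east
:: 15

% move dir=east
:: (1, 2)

% sense dir=north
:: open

% push x=north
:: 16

% move dir=north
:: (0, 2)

% sense dir=east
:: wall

% pop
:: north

% move dir=south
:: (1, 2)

% sense dir=east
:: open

% push x=east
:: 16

% move dir=east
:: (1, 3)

% sense dir=east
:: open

% push x=east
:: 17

% move dir=east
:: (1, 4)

% sense dir=north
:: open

% push x=north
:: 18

% move dir=north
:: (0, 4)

% sense dir=east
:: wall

% pop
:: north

% move dir=south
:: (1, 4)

% sense dir=east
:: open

% push x=east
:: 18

% move dir=east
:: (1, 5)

% sense dir=east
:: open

% push x=east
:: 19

% move dir=east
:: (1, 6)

% sense dir=north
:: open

% push x=north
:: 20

% move dir=north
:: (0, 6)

% sense dir=east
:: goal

% move dir=east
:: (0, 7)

Answer: (0, 7)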